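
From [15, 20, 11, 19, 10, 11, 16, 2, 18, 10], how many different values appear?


List all unique values:
Distinct values: [2, 10, 11, 15, 16, 18, 19, 20]
Count = 8
Final answer: 8


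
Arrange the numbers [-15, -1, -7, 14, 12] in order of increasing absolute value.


Compute absolute values:
  |-15| = 15
  |-1| = 1
  |-7| = 7
  |14| = 14
  |12| = 12
Absolute values in increasing order: 1 < 7 < 12 < 14 < 15
Listing the original numbers in that order gives the answer.
Final answer: [-1, -7, 12, 14, -15]


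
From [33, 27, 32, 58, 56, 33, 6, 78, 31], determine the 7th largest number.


Sort descending: [78, 58, 56, 33, 33, 32, 31, 27, 6]
The 7th element (1-indexed) is at index 6.
Value = 31
Final answer: 31


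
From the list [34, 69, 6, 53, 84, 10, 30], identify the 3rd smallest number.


Sort ascending: [6, 10, 30, 34, 53, 69, 84]
The 3rd element (1-indexed) is at index 2.
Value = 30
Final answer: 30


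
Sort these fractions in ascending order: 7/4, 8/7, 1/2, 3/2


Convert to decimal for comparison:
  7/4 = 1.75
  8/7 = 1.1429
  1/2 = 0.5
  3/2 = 1.5
Decimals in increasing order: 0.5 < 1.1429 < 1.5 < 1.75
Writing each back as its fraction gives the sorted order.
Final answer: 1/2, 8/7, 3/2, 7/4


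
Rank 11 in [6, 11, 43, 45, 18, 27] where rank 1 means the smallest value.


Sort ascending: [6, 11, 18, 27, 43, 45]
Find 11 in the sorted list.
11 is at position 2 (1-indexed).
Final answer: 2


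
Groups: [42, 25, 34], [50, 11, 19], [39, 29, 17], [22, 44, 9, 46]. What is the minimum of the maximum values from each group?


Find max of each group:
  Group 1: [42, 25, 34] -> max = 42
  Group 2: [50, 11, 19] -> max = 50
  Group 3: [39, 29, 17] -> max = 39
  Group 4: [22, 44, 9, 46] -> max = 46
Maxes: [42, 50, 39, 46]
Minimum of maxes = 39
Final answer: 39


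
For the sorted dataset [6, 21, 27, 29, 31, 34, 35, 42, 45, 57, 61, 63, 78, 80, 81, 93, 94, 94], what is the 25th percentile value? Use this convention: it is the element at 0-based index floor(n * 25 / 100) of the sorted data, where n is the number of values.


The dataset has n = 18 elements.
Index = floor(18 * 25 / 100) = floor(450 / 100) = floor(4.5) = 4
Counting from index 0 in the sorted data, the element at index 4 is 31.
Final answer: 31


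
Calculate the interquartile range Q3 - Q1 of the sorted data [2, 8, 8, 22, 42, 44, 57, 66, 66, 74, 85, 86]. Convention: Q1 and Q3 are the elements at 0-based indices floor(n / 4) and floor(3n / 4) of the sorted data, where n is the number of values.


The data has n = 12 elements.
Q1 index = floor(12 / 4) = floor(3) = 3; Q3 index = floor(3 * 12 / 4) = floor(9) = 9
Q1 = element at index 3 = 22
Q3 = element at index 9 = 74
IQR = 74 - 22 = 52
Final answer: 52


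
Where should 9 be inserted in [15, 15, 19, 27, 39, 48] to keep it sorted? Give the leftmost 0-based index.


List is sorted: [15, 15, 19, 27, 39, 48]
We need the leftmost position where 9 can be inserted, i.e. the first index whose element is >= 9 (or the end of the list if none is).
Binary search with low=0, high=6 (0-based indices):
  low=0, high=6, mid=3: a[3]=27 >= 9, so high = 3
  low=0, high=3, mid=1: a[1]=15 >= 9, so high = 1
  low=0, high=1, mid=0: a[0]=15 >= 9, so high = 0
Now low = high = 0, so the insertion index is 0.
Final answer: 0


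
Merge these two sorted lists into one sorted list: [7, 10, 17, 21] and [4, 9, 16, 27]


List A: [7, 10, 17, 21]
List B: [4, 9, 16, 27]
Repeatedly compare the front elements and take the smaller:
  7 vs 4 -> take 4
  7 vs 9 -> take 7
  10 vs 9 -> take 9
  10 vs 16 -> take 10
  17 vs 16 -> take 16
  17 vs 27 -> take 17
  21 vs 27 -> take 21
  A is exhausted; append the rest of B: [27]
Final answer: [4, 7, 9, 10, 16, 17, 21, 27]


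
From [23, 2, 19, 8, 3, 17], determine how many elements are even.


Check each element:
  23 is odd
  2 is even
  19 is odd
  8 is even
  3 is odd
  17 is odd
Evens: [2, 8]
Count of evens = 2
Final answer: 2


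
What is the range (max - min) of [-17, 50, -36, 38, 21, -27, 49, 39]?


Maximum value: 50
Minimum value: -36
Range = 50 - (-36) = 86
Final answer: 86


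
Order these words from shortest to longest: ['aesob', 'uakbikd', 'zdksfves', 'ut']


Compute lengths:
  'aesob' has length 5
  'uakbikd' has length 7
  'zdksfves' has length 8
  'ut' has length 2
Lengths in increasing order: 2 < 5 < 7 < 8
Listing the words in that order gives the answer.
Final answer: ['ut', 'aesob', 'uakbikd', 'zdksfves']


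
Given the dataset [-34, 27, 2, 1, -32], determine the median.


First, sort the list: [-34, -32, 1, 2, 27]
The list has 5 elements (odd count).
The middle index is 2 (0-based), and the element there is 1.
Final answer: 1


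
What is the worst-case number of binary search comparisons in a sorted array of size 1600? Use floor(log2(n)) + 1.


Binary search halves the search space each step.
Maximum comparisons = floor(log2(1600)) + 1
log2(1600) = 10.6439
floor(log2(1600)) = 10, so 10 + 1 = 11
Final answer: 11


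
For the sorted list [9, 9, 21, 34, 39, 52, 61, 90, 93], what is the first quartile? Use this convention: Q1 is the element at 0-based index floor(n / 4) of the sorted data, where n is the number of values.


The list has n = 9 elements.
Q1 index = floor(9 / 4) = floor(2.25) = 2
Counting from index 0 in the sorted data, the element at index 2 is 21.
Final answer: 21


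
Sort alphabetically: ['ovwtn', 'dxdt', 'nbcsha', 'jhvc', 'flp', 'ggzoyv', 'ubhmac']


Compare strings character by character (the first differing letter decides):
  'dxdt' < 'flp' since 'd' < 'f' at position 1
  'flp' < 'ggzoyv' since 'f' < 'g' at position 1
  'ggzoyv' < 'jhvc' since 'g' < 'j' at position 1
  'jhvc' < 'nbcsha' since 'j' < 'n' at position 1
  'nbcsha' < 'ovwtn' since 'n' < 'o' at position 1
  'ovwtn' < 'ubhmac' since 'o' < 'u' at position 1
Chaining these comparisons gives the alphabetical order.
Final answer: ['dxdt', 'flp', 'ggzoyv', 'jhvc', 'nbcsha', 'ovwtn', 'ubhmac']


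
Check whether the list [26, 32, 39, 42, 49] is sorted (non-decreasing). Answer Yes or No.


Check consecutive pairs:
  26 <= 32? True
  32 <= 39? True
  39 <= 42? True
  42 <= 49? True
Every consecutive pair is in order, so the list is non-decreasing.
Final answer: Yes


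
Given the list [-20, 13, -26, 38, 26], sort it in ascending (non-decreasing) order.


Original list: [-20, 13, -26, 38, 26]
Repeatedly take the smallest remaining element:
  Remaining [-20, 13, -26, 38, 26] -> smallest is -26
  Remaining [-20, 13, 38, 26] -> smallest is -20
  Remaining [13, 38, 26] -> smallest is 13
  Remaining [38, 26] -> smallest is 26
  Remaining [38] -> smallest is 38
Collecting the picks in order gives the sorted list.
Final answer: [-26, -20, 13, 26, 38]


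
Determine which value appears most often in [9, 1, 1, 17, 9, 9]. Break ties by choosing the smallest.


Count the frequency of each value:
  1 appears 2 time(s)
  9 appears 3 time(s)
  17 appears 1 time(s)
Maximum frequency is 3.
Only 9 reaches that frequency, so it is the mode.
Final answer: 9


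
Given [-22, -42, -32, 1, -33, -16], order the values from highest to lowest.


Original list: [-22, -42, -32, 1, -33, -16]
Repeatedly take the largest remaining element:
  Remaining [-22, -42, -32, 1, -33, -16] -> largest is 1
  Remaining [-22, -42, -32, -33, -16] -> largest is -16
  Remaining [-22, -42, -32, -33] -> largest is -22
  Remaining [-42, -32, -33] -> largest is -32
  Remaining [-42, -33] -> largest is -33
  Remaining [-42] -> largest is -42
Collecting the picks in order gives the descending list.
Final answer: [1, -16, -22, -32, -33, -42]


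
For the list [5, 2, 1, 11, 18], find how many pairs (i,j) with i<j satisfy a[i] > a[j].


For each element, count the later elements that are smaller than it:
  5 (index 0): smaller elements after it = [2, 1] -> 2
  2 (index 1): smaller elements after it = [1] -> 1
  1 (index 2): smaller elements after it = [] -> 0
  11 (index 3): smaller elements after it = [] -> 0
Total inversions = 2 + 1 + 0 + 0 = 3
Final answer: 3


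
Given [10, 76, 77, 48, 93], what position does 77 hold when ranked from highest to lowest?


Sort descending: [93, 77, 76, 48, 10]
Find 77 in the sorted list.
77 is at position 2.
Final answer: 2


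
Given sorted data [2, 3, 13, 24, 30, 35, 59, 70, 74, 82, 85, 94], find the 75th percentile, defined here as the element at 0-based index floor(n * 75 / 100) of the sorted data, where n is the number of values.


The dataset has n = 12 elements.
Index = floor(12 * 75 / 100) = floor(900 / 100) = floor(9) = 9
Counting from index 0 in the sorted data, the element at index 9 is 82.
Final answer: 82


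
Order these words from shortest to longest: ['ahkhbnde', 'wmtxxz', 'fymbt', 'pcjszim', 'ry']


Compute lengths:
  'ahkhbnde' has length 8
  'wmtxxz' has length 6
  'fymbt' has length 5
  'pcjszim' has length 7
  'ry' has length 2
Lengths in increasing order: 2 < 5 < 6 < 7 < 8
Listing the words in that order gives the answer.
Final answer: ['ry', 'fymbt', 'wmtxxz', 'pcjszim', 'ahkhbnde']


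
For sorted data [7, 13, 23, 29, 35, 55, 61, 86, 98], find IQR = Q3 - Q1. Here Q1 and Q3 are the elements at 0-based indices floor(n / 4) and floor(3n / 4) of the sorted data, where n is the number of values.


The data has n = 9 elements.
Q1 index = floor(9 / 4) = floor(2.25) = 2; Q3 index = floor(3 * 9 / 4) = floor(6.75) = 6
Q1 = element at index 2 = 23
Q3 = element at index 6 = 61
IQR = 61 - 23 = 38
Final answer: 38


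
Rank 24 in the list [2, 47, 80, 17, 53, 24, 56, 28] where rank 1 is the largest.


Sort descending: [80, 56, 53, 47, 28, 24, 17, 2]
Find 24 in the sorted list.
24 is at position 6.
Final answer: 6


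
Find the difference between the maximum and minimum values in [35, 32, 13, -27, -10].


Maximum value: 35
Minimum value: -27
Range = 35 - (-27) = 62
Final answer: 62


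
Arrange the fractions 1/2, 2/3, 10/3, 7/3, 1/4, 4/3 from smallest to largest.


Convert to decimal for comparison:
  1/2 = 0.5
  2/3 = 0.6667
  10/3 = 3.3333
  7/3 = 2.3333
  1/4 = 0.25
  4/3 = 1.3333
Decimals in increasing order: 0.25 < 0.5 < 0.6667 < 1.3333 < 2.3333 < 3.3333
Writing each back as its fraction gives the sorted order.
Final answer: 1/4, 1/2, 2/3, 4/3, 7/3, 10/3


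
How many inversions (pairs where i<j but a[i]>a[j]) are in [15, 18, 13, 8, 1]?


For each element, count the later elements that are smaller than it:
  15 (index 0): smaller elements after it = [13, 8, 1] -> 3
  18 (index 1): smaller elements after it = [13, 8, 1] -> 3
  13 (index 2): smaller elements after it = [8, 1] -> 2
  8 (index 3): smaller elements after it = [1] -> 1
Total inversions = 3 + 3 + 2 + 1 = 9
Final answer: 9


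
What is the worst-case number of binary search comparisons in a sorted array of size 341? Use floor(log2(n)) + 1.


Binary search halves the search space each step.
Maximum comparisons = floor(log2(341)) + 1
log2(341) = 8.4136
floor(log2(341)) = 8, so 8 + 1 = 9
Final answer: 9


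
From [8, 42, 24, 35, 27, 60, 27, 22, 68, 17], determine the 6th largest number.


Sort descending: [68, 60, 42, 35, 27, 27, 24, 22, 17, 8]
The 6th element (1-indexed) is at index 5.
Value = 27
Final answer: 27


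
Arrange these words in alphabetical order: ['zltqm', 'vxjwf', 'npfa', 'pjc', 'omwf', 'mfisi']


Compare strings character by character (the first differing letter decides):
  'mfisi' < 'npfa' since 'm' < 'n' at position 1
  'npfa' < 'omwf' since 'n' < 'o' at position 1
  'omwf' < 'pjc' since 'o' < 'p' at position 1
  'pjc' < 'vxjwf' since 'p' < 'v' at position 1
  'vxjwf' < 'zltqm' since 'v' < 'z' at position 1
Chaining these comparisons gives the alphabetical order.
Final answer: ['mfisi', 'npfa', 'omwf', 'pjc', 'vxjwf', 'zltqm']


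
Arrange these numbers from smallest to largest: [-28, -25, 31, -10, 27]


Original list: [-28, -25, 31, -10, 27]
Repeatedly take the smallest remaining element:
  Remaining [-28, -25, 31, -10, 27] -> smallest is -28
  Remaining [-25, 31, -10, 27] -> smallest is -25
  Remaining [31, -10, 27] -> smallest is -10
  Remaining [31, 27] -> smallest is 27
  Remaining [31] -> smallest is 31
Collecting the picks in order gives the sorted list.
Final answer: [-28, -25, -10, 27, 31]


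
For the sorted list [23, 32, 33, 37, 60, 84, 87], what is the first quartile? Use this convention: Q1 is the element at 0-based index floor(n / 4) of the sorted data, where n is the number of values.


The list has n = 7 elements.
Q1 index = floor(7 / 4) = floor(1.75) = 1
Counting from index 0 in the sorted data, the element at index 1 is 32.
Final answer: 32


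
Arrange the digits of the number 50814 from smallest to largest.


The number 50814 has digits: 5, 0, 8, 1, 4
Sorted: 0, 1, 4, 5, 8
Joining the sorted digits gives the result.
Final answer: 01458


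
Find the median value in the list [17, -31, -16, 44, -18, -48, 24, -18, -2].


First, sort the list: [-48, -31, -18, -18, -16, -2, 17, 24, 44]
The list has 9 elements (odd count).
The middle index is 4 (0-based), and the element there is -16.
Final answer: -16


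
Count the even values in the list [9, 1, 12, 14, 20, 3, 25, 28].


Check each element:
  9 is odd
  1 is odd
  12 is even
  14 is even
  20 is even
  3 is odd
  25 is odd
  28 is even
Evens: [12, 14, 20, 28]
Count of evens = 4
Final answer: 4


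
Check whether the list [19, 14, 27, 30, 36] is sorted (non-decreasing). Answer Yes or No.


Check consecutive pairs:
  19 <= 14? False
  14 <= 27? True
  27 <= 30? True
  30 <= 36? True
1 consecutive pair(s) are out of order, so the list is not sorted.
Final answer: No


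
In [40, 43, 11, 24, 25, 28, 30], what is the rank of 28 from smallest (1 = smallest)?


Sort ascending: [11, 24, 25, 28, 30, 40, 43]
Find 28 in the sorted list.
28 is at position 4 (1-indexed).
Final answer: 4


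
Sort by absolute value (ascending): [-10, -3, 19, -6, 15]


Compute absolute values:
  |-10| = 10
  |-3| = 3
  |19| = 19
  |-6| = 6
  |15| = 15
Absolute values in increasing order: 3 < 6 < 10 < 15 < 19
Listing the original numbers in that order gives the answer.
Final answer: [-3, -6, -10, 15, 19]


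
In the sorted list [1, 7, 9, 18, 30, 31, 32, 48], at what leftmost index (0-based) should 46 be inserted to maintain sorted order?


List is sorted: [1, 7, 9, 18, 30, 31, 32, 48]
We need the leftmost position where 46 can be inserted, i.e. the first index whose element is >= 46 (or the end of the list if none is).
Binary search with low=0, high=8 (0-based indices):
  low=0, high=8, mid=4: a[4]=30 < 46, so low = 5
  low=5, high=8, mid=6: a[6]=32 < 46, so low = 7
  low=7, high=8, mid=7: a[7]=48 >= 46, so high = 7
Now low = high = 7, so the insertion index is 7.
Final answer: 7


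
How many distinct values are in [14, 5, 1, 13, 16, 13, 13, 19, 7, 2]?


List all unique values:
Distinct values: [1, 2, 5, 7, 13, 14, 16, 19]
Count = 8
Final answer: 8


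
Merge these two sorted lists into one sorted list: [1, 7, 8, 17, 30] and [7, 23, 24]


List A: [1, 7, 8, 17, 30]
List B: [7, 23, 24]
Repeatedly compare the front elements and take the smaller:
  1 vs 7 -> take 1
  7 vs 7 -> take 7
  8 vs 7 -> take 7
  8 vs 23 -> take 8
  17 vs 23 -> take 17
  30 vs 23 -> take 23
  30 vs 24 -> take 24
  B is exhausted; append the rest of A: [30]
Final answer: [1, 7, 7, 8, 17, 23, 24, 30]


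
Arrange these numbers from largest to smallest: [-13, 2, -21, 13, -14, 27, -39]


Original list: [-13, 2, -21, 13, -14, 27, -39]
Repeatedly take the largest remaining element:
  Remaining [-13, 2, -21, 13, -14, 27, -39] -> largest is 27
  Remaining [-13, 2, -21, 13, -14, -39] -> largest is 13
  Remaining [-13, 2, -21, -14, -39] -> largest is 2
  Remaining [-13, -21, -14, -39] -> largest is -13
  Remaining [-21, -14, -39] -> largest is -14
  Remaining [-21, -39] -> largest is -21
  Remaining [-39] -> largest is -39
Collecting the picks in order gives the descending list.
Final answer: [27, 13, 2, -13, -14, -21, -39]


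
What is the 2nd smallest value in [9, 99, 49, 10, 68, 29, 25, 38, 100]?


Sort ascending: [9, 10, 25, 29, 38, 49, 68, 99, 100]
The 2nd element (1-indexed) is at index 1.
Value = 10
Final answer: 10


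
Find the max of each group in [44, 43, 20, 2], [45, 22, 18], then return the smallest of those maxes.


Find max of each group:
  Group 1: [44, 43, 20, 2] -> max = 44
  Group 2: [45, 22, 18] -> max = 45
Maxes: [44, 45]
Minimum of maxes = 44
Final answer: 44


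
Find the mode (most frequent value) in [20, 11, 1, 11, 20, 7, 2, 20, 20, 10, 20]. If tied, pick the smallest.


Count the frequency of each value:
  1 appears 1 time(s)
  2 appears 1 time(s)
  7 appears 1 time(s)
  10 appears 1 time(s)
  11 appears 2 time(s)
  20 appears 5 time(s)
Maximum frequency is 5.
Only 20 reaches that frequency, so it is the mode.
Final answer: 20


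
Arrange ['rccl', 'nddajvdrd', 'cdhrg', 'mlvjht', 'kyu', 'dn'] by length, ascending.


Compute lengths:
  'rccl' has length 4
  'nddajvdrd' has length 9
  'cdhrg' has length 5
  'mlvjht' has length 6
  'kyu' has length 3
  'dn' has length 2
Lengths in increasing order: 2 < 3 < 4 < 5 < 6 < 9
Listing the words in that order gives the answer.
Final answer: ['dn', 'kyu', 'rccl', 'cdhrg', 'mlvjht', 'nddajvdrd']


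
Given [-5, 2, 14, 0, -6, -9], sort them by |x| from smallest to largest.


Compute absolute values:
  |-5| = 5
  |2| = 2
  |14| = 14
  |0| = 0
  |-6| = 6
  |-9| = 9
Absolute values in increasing order: 0 < 2 < 5 < 6 < 9 < 14
Listing the original numbers in that order gives the answer.
Final answer: [0, 2, -5, -6, -9, 14]


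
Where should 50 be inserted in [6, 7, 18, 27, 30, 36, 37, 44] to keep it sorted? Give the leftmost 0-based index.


List is sorted: [6, 7, 18, 27, 30, 36, 37, 44]
We need the leftmost position where 50 can be inserted, i.e. the first index whose element is >= 50 (or the end of the list if none is).
Binary search with low=0, high=8 (0-based indices):
  low=0, high=8, mid=4: a[4]=30 < 50, so low = 5
  low=5, high=8, mid=6: a[6]=37 < 50, so low = 7
  low=7, high=8, mid=7: a[7]=44 < 50, so low = 8
Now low = high = 8, so the insertion index is 8.
Final answer: 8


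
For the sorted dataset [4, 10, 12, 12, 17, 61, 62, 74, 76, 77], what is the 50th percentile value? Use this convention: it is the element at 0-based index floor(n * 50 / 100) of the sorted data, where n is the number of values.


The dataset has n = 10 elements.
Index = floor(10 * 50 / 100) = floor(500 / 100) = floor(5) = 5
Counting from index 0 in the sorted data, the element at index 5 is 61.
Final answer: 61


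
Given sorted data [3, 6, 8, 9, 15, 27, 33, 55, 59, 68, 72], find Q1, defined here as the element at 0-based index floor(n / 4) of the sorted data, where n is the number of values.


The list has n = 11 elements.
Q1 index = floor(11 / 4) = floor(2.75) = 2
Counting from index 0 in the sorted data, the element at index 2 is 8.
Final answer: 8


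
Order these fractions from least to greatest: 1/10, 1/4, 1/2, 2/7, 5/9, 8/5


Convert to decimal for comparison:
  1/10 = 0.1
  1/4 = 0.25
  1/2 = 0.5
  2/7 = 0.2857
  5/9 = 0.5556
  8/5 = 1.6
Decimals in increasing order: 0.1 < 0.25 < 0.2857 < 0.5 < 0.5556 < 1.6
Writing each back as its fraction gives the sorted order.
Final answer: 1/10, 1/4, 2/7, 1/2, 5/9, 8/5


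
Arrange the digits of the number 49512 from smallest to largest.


The number 49512 has digits: 4, 9, 5, 1, 2
Sorted: 1, 2, 4, 5, 9
Joining the sorted digits gives the result.
Final answer: 12459


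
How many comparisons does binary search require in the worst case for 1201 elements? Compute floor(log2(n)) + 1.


Binary search halves the search space each step.
Maximum comparisons = floor(log2(1201)) + 1
log2(1201) = 10.23
floor(log2(1201)) = 10, so 10 + 1 = 11
Final answer: 11


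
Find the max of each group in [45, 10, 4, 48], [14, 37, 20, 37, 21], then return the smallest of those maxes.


Find max of each group:
  Group 1: [45, 10, 4, 48] -> max = 48
  Group 2: [14, 37, 20, 37, 21] -> max = 37
Maxes: [48, 37]
Minimum of maxes = 37
Final answer: 37


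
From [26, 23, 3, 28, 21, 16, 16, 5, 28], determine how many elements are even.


Check each element:
  26 is even
  23 is odd
  3 is odd
  28 is even
  21 is odd
  16 is even
  16 is even
  5 is odd
  28 is even
Evens: [26, 28, 16, 16, 28]
Count of evens = 5
Final answer: 5


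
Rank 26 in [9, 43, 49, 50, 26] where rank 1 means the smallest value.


Sort ascending: [9, 26, 43, 49, 50]
Find 26 in the sorted list.
26 is at position 2 (1-indexed).
Final answer: 2


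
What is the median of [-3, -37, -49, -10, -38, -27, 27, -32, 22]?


First, sort the list: [-49, -38, -37, -32, -27, -10, -3, 22, 27]
The list has 9 elements (odd count).
The middle index is 4 (0-based), and the element there is -27.
Final answer: -27


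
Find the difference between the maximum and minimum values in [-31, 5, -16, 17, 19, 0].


Maximum value: 19
Minimum value: -31
Range = 19 - (-31) = 50
Final answer: 50


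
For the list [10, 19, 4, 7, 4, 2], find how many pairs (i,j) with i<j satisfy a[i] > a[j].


For each element, count the later elements that are smaller than it:
  10 (index 0): smaller elements after it = [4, 7, 4, 2] -> 4
  19 (index 1): smaller elements after it = [4, 7, 4, 2] -> 4
  4 (index 2): smaller elements after it = [2] -> 1
  7 (index 3): smaller elements after it = [4, 2] -> 2
  4 (index 4): smaller elements after it = [2] -> 1
Total inversions = 4 + 4 + 1 + 2 + 1 = 12
Final answer: 12


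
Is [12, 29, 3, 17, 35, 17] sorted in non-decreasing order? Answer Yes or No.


Check consecutive pairs:
  12 <= 29? True
  29 <= 3? False
  3 <= 17? True
  17 <= 35? True
  35 <= 17? False
2 consecutive pair(s) are out of order, so the list is not sorted.
Final answer: No


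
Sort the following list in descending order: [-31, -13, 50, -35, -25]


Original list: [-31, -13, 50, -35, -25]
Repeatedly take the largest remaining element:
  Remaining [-31, -13, 50, -35, -25] -> largest is 50
  Remaining [-31, -13, -35, -25] -> largest is -13
  Remaining [-31, -35, -25] -> largest is -25
  Remaining [-31, -35] -> largest is -31
  Remaining [-35] -> largest is -35
Collecting the picks in order gives the descending list.
Final answer: [50, -13, -25, -31, -35]


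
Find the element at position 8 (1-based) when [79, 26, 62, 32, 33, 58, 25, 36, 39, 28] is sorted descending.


Sort descending: [79, 62, 58, 39, 36, 33, 32, 28, 26, 25]
The 8th element (1-indexed) is at index 7.
Value = 28
Final answer: 28


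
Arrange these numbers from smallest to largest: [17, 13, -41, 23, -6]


Original list: [17, 13, -41, 23, -6]
Repeatedly take the smallest remaining element:
  Remaining [17, 13, -41, 23, -6] -> smallest is -41
  Remaining [17, 13, 23, -6] -> smallest is -6
  Remaining [17, 13, 23] -> smallest is 13
  Remaining [17, 23] -> smallest is 17
  Remaining [23] -> smallest is 23
Collecting the picks in order gives the sorted list.
Final answer: [-41, -6, 13, 17, 23]


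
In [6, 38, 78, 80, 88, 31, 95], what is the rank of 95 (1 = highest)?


Sort descending: [95, 88, 80, 78, 38, 31, 6]
Find 95 in the sorted list.
95 is at position 1.
Final answer: 1


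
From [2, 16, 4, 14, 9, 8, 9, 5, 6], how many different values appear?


List all unique values:
Distinct values: [2, 4, 5, 6, 8, 9, 14, 16]
Count = 8
Final answer: 8


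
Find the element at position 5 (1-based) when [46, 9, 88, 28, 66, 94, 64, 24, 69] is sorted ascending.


Sort ascending: [9, 24, 28, 46, 64, 66, 69, 88, 94]
The 5th element (1-indexed) is at index 4.
Value = 64
Final answer: 64


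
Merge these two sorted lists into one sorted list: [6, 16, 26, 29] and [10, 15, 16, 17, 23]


List A: [6, 16, 26, 29]
List B: [10, 15, 16, 17, 23]
Repeatedly compare the front elements and take the smaller:
  6 vs 10 -> take 6
  16 vs 10 -> take 10
  16 vs 15 -> take 15
  16 vs 16 -> take 16
  26 vs 16 -> take 16
  26 vs 17 -> take 17
  26 vs 23 -> take 23
  B is exhausted; append the rest of A: [26, 29]
Final answer: [6, 10, 15, 16, 16, 17, 23, 26, 29]


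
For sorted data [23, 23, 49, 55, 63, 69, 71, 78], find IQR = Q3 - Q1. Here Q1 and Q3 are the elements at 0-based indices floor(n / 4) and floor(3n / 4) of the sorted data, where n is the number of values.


The data has n = 8 elements.
Q1 index = floor(8 / 4) = floor(2) = 2; Q3 index = floor(3 * 8 / 4) = floor(6) = 6
Q1 = element at index 2 = 49
Q3 = element at index 6 = 71
IQR = 71 - 49 = 22
Final answer: 22


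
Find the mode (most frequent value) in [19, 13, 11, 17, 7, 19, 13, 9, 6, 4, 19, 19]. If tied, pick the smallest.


Count the frequency of each value:
  4 appears 1 time(s)
  6 appears 1 time(s)
  7 appears 1 time(s)
  9 appears 1 time(s)
  11 appears 1 time(s)
  13 appears 2 time(s)
  17 appears 1 time(s)
  19 appears 4 time(s)
Maximum frequency is 4.
Only 19 reaches that frequency, so it is the mode.
Final answer: 19


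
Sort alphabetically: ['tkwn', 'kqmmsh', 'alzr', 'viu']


Compare strings character by character (the first differing letter decides):
  'alzr' < 'kqmmsh' since 'a' < 'k' at position 1
  'kqmmsh' < 'tkwn' since 'k' < 't' at position 1
  'tkwn' < 'viu' since 't' < 'v' at position 1
Chaining these comparisons gives the alphabetical order.
Final answer: ['alzr', 'kqmmsh', 'tkwn', 'viu']


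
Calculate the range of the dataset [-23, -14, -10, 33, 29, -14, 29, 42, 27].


Maximum value: 42
Minimum value: -23
Range = 42 - (-23) = 65
Final answer: 65


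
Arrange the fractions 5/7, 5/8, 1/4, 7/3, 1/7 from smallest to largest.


Convert to decimal for comparison:
  5/7 = 0.7143
  5/8 = 0.625
  1/4 = 0.25
  7/3 = 2.3333
  1/7 = 0.1429
Decimals in increasing order: 0.1429 < 0.25 < 0.625 < 0.7143 < 2.3333
Writing each back as its fraction gives the sorted order.
Final answer: 1/7, 1/4, 5/8, 5/7, 7/3


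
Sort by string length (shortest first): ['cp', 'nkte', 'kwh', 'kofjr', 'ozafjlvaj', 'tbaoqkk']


Compute lengths:
  'cp' has length 2
  'nkte' has length 4
  'kwh' has length 3
  'kofjr' has length 5
  'ozafjlvaj' has length 9
  'tbaoqkk' has length 7
Lengths in increasing order: 2 < 3 < 4 < 5 < 7 < 9
Listing the words in that order gives the answer.
Final answer: ['cp', 'kwh', 'nkte', 'kofjr', 'tbaoqkk', 'ozafjlvaj']


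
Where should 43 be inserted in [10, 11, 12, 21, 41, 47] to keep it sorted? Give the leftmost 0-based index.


List is sorted: [10, 11, 12, 21, 41, 47]
We need the leftmost position where 43 can be inserted, i.e. the first index whose element is >= 43 (or the end of the list if none is).
Binary search with low=0, high=6 (0-based indices):
  low=0, high=6, mid=3: a[3]=21 < 43, so low = 4
  low=4, high=6, mid=5: a[5]=47 >= 43, so high = 5
  low=4, high=5, mid=4: a[4]=41 < 43, so low = 5
Now low = high = 5, so the insertion index is 5.
Final answer: 5


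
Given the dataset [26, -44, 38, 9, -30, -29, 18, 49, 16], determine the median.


First, sort the list: [-44, -30, -29, 9, 16, 18, 26, 38, 49]
The list has 9 elements (odd count).
The middle index is 4 (0-based), and the element there is 16.
Final answer: 16


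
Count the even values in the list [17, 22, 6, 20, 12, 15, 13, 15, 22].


Check each element:
  17 is odd
  22 is even
  6 is even
  20 is even
  12 is even
  15 is odd
  13 is odd
  15 is odd
  22 is even
Evens: [22, 6, 20, 12, 22]
Count of evens = 5
Final answer: 5


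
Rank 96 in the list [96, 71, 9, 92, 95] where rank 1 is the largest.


Sort descending: [96, 95, 92, 71, 9]
Find 96 in the sorted list.
96 is at position 1.
Final answer: 1


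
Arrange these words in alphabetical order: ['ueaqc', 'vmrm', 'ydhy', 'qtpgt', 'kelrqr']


Compare strings character by character (the first differing letter decides):
  'kelrqr' < 'qtpgt' since 'k' < 'q' at position 1
  'qtpgt' < 'ueaqc' since 'q' < 'u' at position 1
  'ueaqc' < 'vmrm' since 'u' < 'v' at position 1
  'vmrm' < 'ydhy' since 'v' < 'y' at position 1
Chaining these comparisons gives the alphabetical order.
Final answer: ['kelrqr', 'qtpgt', 'ueaqc', 'vmrm', 'ydhy']


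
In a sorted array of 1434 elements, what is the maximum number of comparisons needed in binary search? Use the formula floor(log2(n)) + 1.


Binary search halves the search space each step.
Maximum comparisons = floor(log2(1434)) + 1
log2(1434) = 10.4858
floor(log2(1434)) = 10, so 10 + 1 = 11
Final answer: 11


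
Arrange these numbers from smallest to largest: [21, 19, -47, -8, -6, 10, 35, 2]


Original list: [21, 19, -47, -8, -6, 10, 35, 2]
Repeatedly take the smallest remaining element:
  Remaining [21, 19, -47, -8, -6, 10, 35, 2] -> smallest is -47
  Remaining [21, 19, -8, -6, 10, 35, 2] -> smallest is -8
  Remaining [21, 19, -6, 10, 35, 2] -> smallest is -6
  Remaining [21, 19, 10, 35, 2] -> smallest is 2
  Remaining [21, 19, 10, 35] -> smallest is 10
  Remaining [21, 19, 35] -> smallest is 19
  Remaining [21, 35] -> smallest is 21
  Remaining [35] -> smallest is 35
Collecting the picks in order gives the sorted list.
Final answer: [-47, -8, -6, 2, 10, 19, 21, 35]


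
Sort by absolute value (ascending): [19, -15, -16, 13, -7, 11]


Compute absolute values:
  |19| = 19
  |-15| = 15
  |-16| = 16
  |13| = 13
  |-7| = 7
  |11| = 11
Absolute values in increasing order: 7 < 11 < 13 < 15 < 16 < 19
Listing the original numbers in that order gives the answer.
Final answer: [-7, 11, 13, -15, -16, 19]


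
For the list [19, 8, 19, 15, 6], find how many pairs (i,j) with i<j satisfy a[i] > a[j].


For each element, count the later elements that are smaller than it:
  19 (index 0): smaller elements after it = [8, 15, 6] -> 3
  8 (index 1): smaller elements after it = [6] -> 1
  19 (index 2): smaller elements after it = [15, 6] -> 2
  15 (index 3): smaller elements after it = [6] -> 1
Total inversions = 3 + 1 + 2 + 1 = 7
Final answer: 7


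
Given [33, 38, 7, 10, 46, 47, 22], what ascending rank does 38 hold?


Sort ascending: [7, 10, 22, 33, 38, 46, 47]
Find 38 in the sorted list.
38 is at position 5 (1-indexed).
Final answer: 5


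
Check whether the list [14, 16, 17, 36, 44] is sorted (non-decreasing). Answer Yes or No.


Check consecutive pairs:
  14 <= 16? True
  16 <= 17? True
  17 <= 36? True
  36 <= 44? True
Every consecutive pair is in order, so the list is non-decreasing.
Final answer: Yes


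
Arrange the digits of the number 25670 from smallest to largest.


The number 25670 has digits: 2, 5, 6, 7, 0
Sorted: 0, 2, 5, 6, 7
Joining the sorted digits gives the result.
Final answer: 02567


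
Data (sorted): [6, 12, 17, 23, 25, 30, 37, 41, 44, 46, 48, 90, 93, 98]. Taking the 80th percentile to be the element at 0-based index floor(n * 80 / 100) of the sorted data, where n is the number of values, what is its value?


The dataset has n = 14 elements.
Index = floor(14 * 80 / 100) = floor(1120 / 100) = floor(11.2) = 11
Counting from index 0 in the sorted data, the element at index 11 is 90.
Final answer: 90


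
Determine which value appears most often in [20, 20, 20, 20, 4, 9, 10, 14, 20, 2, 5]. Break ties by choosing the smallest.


Count the frequency of each value:
  2 appears 1 time(s)
  4 appears 1 time(s)
  5 appears 1 time(s)
  9 appears 1 time(s)
  10 appears 1 time(s)
  14 appears 1 time(s)
  20 appears 5 time(s)
Maximum frequency is 5.
Only 20 reaches that frequency, so it is the mode.
Final answer: 20


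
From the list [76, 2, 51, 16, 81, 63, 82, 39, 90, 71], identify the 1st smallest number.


Sort ascending: [2, 16, 39, 51, 63, 71, 76, 81, 82, 90]
The 1st element (1-indexed) is at index 0.
Value = 2
Final answer: 2


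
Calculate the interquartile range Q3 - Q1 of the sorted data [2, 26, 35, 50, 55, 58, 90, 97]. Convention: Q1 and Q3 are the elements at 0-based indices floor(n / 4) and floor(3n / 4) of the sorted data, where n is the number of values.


The data has n = 8 elements.
Q1 index = floor(8 / 4) = floor(2) = 2; Q3 index = floor(3 * 8 / 4) = floor(6) = 6
Q1 = element at index 2 = 35
Q3 = element at index 6 = 90
IQR = 90 - 35 = 55
Final answer: 55


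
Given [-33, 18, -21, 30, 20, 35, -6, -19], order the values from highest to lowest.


Original list: [-33, 18, -21, 30, 20, 35, -6, -19]
Repeatedly take the largest remaining element:
  Remaining [-33, 18, -21, 30, 20, 35, -6, -19] -> largest is 35
  Remaining [-33, 18, -21, 30, 20, -6, -19] -> largest is 30
  Remaining [-33, 18, -21, 20, -6, -19] -> largest is 20
  Remaining [-33, 18, -21, -6, -19] -> largest is 18
  Remaining [-33, -21, -6, -19] -> largest is -6
  Remaining [-33, -21, -19] -> largest is -19
  Remaining [-33, -21] -> largest is -21
  Remaining [-33] -> largest is -33
Collecting the picks in order gives the descending list.
Final answer: [35, 30, 20, 18, -6, -19, -21, -33]


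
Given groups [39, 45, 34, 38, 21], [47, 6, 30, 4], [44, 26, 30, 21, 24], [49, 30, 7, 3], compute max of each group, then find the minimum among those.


Find max of each group:
  Group 1: [39, 45, 34, 38, 21] -> max = 45
  Group 2: [47, 6, 30, 4] -> max = 47
  Group 3: [44, 26, 30, 21, 24] -> max = 44
  Group 4: [49, 30, 7, 3] -> max = 49
Maxes: [45, 47, 44, 49]
Minimum of maxes = 44
Final answer: 44


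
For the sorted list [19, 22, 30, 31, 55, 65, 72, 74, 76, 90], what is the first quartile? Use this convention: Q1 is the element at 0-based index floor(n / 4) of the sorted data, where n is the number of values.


The list has n = 10 elements.
Q1 index = floor(10 / 4) = floor(2.5) = 2
Counting from index 0 in the sorted data, the element at index 2 is 30.
Final answer: 30


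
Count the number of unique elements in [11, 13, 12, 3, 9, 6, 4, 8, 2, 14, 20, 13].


List all unique values:
Distinct values: [2, 3, 4, 6, 8, 9, 11, 12, 13, 14, 20]
Count = 11
Final answer: 11


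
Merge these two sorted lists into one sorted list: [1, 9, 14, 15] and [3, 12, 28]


List A: [1, 9, 14, 15]
List B: [3, 12, 28]
Repeatedly compare the front elements and take the smaller:
  1 vs 3 -> take 1
  9 vs 3 -> take 3
  9 vs 12 -> take 9
  14 vs 12 -> take 12
  14 vs 28 -> take 14
  15 vs 28 -> take 15
  A is exhausted; append the rest of B: [28]
Final answer: [1, 3, 9, 12, 14, 15, 28]


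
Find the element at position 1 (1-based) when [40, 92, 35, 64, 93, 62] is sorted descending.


Sort descending: [93, 92, 64, 62, 40, 35]
The 1st element (1-indexed) is at index 0.
Value = 93
Final answer: 93


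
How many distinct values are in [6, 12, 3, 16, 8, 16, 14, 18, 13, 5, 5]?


List all unique values:
Distinct values: [3, 5, 6, 8, 12, 13, 14, 16, 18]
Count = 9
Final answer: 9


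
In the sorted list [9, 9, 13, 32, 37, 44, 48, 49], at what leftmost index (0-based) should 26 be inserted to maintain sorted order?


List is sorted: [9, 9, 13, 32, 37, 44, 48, 49]
We need the leftmost position where 26 can be inserted, i.e. the first index whose element is >= 26 (or the end of the list if none is).
Binary search with low=0, high=8 (0-based indices):
  low=0, high=8, mid=4: a[4]=37 >= 26, so high = 4
  low=0, high=4, mid=2: a[2]=13 < 26, so low = 3
  low=3, high=4, mid=3: a[3]=32 >= 26, so high = 3
Now low = high = 3, so the insertion index is 3.
Final answer: 3


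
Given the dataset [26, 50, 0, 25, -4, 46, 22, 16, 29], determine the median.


First, sort the list: [-4, 0, 16, 22, 25, 26, 29, 46, 50]
The list has 9 elements (odd count).
The middle index is 4 (0-based), and the element there is 25.
Final answer: 25


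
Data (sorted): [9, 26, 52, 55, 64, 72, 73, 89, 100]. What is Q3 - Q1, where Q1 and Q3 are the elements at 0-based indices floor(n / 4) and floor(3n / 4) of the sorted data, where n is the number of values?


The data has n = 9 elements.
Q1 index = floor(9 / 4) = floor(2.25) = 2; Q3 index = floor(3 * 9 / 4) = floor(6.75) = 6
Q1 = element at index 2 = 52
Q3 = element at index 6 = 73
IQR = 73 - 52 = 21
Final answer: 21


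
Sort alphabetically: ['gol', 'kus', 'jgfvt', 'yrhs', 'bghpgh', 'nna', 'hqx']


Compare strings character by character (the first differing letter decides):
  'bghpgh' < 'gol' since 'b' < 'g' at position 1
  'gol' < 'hqx' since 'g' < 'h' at position 1
  'hqx' < 'jgfvt' since 'h' < 'j' at position 1
  'jgfvt' < 'kus' since 'j' < 'k' at position 1
  'kus' < 'nna' since 'k' < 'n' at position 1
  'nna' < 'yrhs' since 'n' < 'y' at position 1
Chaining these comparisons gives the alphabetical order.
Final answer: ['bghpgh', 'gol', 'hqx', 'jgfvt', 'kus', 'nna', 'yrhs']


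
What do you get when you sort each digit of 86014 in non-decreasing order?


The number 86014 has digits: 8, 6, 0, 1, 4
Sorted: 0, 1, 4, 6, 8
Joining the sorted digits gives the result.
Final answer: 01468


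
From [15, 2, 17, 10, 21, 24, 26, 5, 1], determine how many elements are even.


Check each element:
  15 is odd
  2 is even
  17 is odd
  10 is even
  21 is odd
  24 is even
  26 is even
  5 is odd
  1 is odd
Evens: [2, 10, 24, 26]
Count of evens = 4
Final answer: 4


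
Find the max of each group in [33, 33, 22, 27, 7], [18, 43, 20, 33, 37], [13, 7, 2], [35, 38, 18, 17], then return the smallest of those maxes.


Find max of each group:
  Group 1: [33, 33, 22, 27, 7] -> max = 33
  Group 2: [18, 43, 20, 33, 37] -> max = 43
  Group 3: [13, 7, 2] -> max = 13
  Group 4: [35, 38, 18, 17] -> max = 38
Maxes: [33, 43, 13, 38]
Minimum of maxes = 13
Final answer: 13


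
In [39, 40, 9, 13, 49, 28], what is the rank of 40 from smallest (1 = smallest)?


Sort ascending: [9, 13, 28, 39, 40, 49]
Find 40 in the sorted list.
40 is at position 5 (1-indexed).
Final answer: 5


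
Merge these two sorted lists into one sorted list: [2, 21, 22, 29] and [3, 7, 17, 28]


List A: [2, 21, 22, 29]
List B: [3, 7, 17, 28]
Repeatedly compare the front elements and take the smaller:
  2 vs 3 -> take 2
  21 vs 3 -> take 3
  21 vs 7 -> take 7
  21 vs 17 -> take 17
  21 vs 28 -> take 21
  22 vs 28 -> take 22
  29 vs 28 -> take 28
  B is exhausted; append the rest of A: [29]
Final answer: [2, 3, 7, 17, 21, 22, 28, 29]


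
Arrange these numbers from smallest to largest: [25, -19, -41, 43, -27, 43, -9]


Original list: [25, -19, -41, 43, -27, 43, -9]
Repeatedly take the smallest remaining element:
  Remaining [25, -19, -41, 43, -27, 43, -9] -> smallest is -41
  Remaining [25, -19, 43, -27, 43, -9] -> smallest is -27
  Remaining [25, -19, 43, 43, -9] -> smallest is -19
  Remaining [25, 43, 43, -9] -> smallest is -9
  Remaining [25, 43, 43] -> smallest is 25
  Remaining [43, 43] -> smallest is 43
  Remaining [43] -> smallest is 43
Collecting the picks in order gives the sorted list.
Final answer: [-41, -27, -19, -9, 25, 43, 43]


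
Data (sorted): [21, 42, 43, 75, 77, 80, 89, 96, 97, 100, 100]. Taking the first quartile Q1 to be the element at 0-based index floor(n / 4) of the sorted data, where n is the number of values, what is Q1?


The list has n = 11 elements.
Q1 index = floor(11 / 4) = floor(2.75) = 2
Counting from index 0 in the sorted data, the element at index 2 is 43.
Final answer: 43


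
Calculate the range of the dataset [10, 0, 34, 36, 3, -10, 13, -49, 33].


Maximum value: 36
Minimum value: -49
Range = 36 - (-49) = 85
Final answer: 85


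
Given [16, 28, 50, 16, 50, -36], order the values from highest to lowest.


Original list: [16, 28, 50, 16, 50, -36]
Repeatedly take the largest remaining element:
  Remaining [16, 28, 50, 16, 50, -36] -> largest is 50
  Remaining [16, 28, 16, 50, -36] -> largest is 50
  Remaining [16, 28, 16, -36] -> largest is 28
  Remaining [16, 16, -36] -> largest is 16
  Remaining [16, -36] -> largest is 16
  Remaining [-36] -> largest is -36
Collecting the picks in order gives the descending list.
Final answer: [50, 50, 28, 16, 16, -36]


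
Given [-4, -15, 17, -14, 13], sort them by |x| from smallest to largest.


Compute absolute values:
  |-4| = 4
  |-15| = 15
  |17| = 17
  |-14| = 14
  |13| = 13
Absolute values in increasing order: 4 < 13 < 14 < 15 < 17
Listing the original numbers in that order gives the answer.
Final answer: [-4, 13, -14, -15, 17]
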